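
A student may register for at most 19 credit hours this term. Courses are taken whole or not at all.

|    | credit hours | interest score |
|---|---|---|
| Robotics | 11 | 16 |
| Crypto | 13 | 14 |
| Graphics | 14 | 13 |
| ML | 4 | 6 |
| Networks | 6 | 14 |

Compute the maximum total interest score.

30

Take Robotics and Networks: credit hours 11 + 6 = 17 ≤ 19, interest score 16 + 14 = 30.
No other feasible combination does better.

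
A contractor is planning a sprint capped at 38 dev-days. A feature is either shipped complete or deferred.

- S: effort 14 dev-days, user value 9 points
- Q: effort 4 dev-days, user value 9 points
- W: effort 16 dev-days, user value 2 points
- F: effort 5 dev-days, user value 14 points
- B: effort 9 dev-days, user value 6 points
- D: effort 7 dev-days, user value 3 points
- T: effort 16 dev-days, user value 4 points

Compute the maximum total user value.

38

Allowing fractional choices, the relaxed optimum would be about 40.6, but features are indivisible.
S + Q + F + D: effort 14 + 4 + 5 + 7 = 30 ≤ 38, user value 9 + 9 + 14 + 3 = 35.
S + Q + F + B: effort 14 + 4 + 5 + 9 = 32 ≤ 38, user value 9 + 9 + 14 + 6 = 38.
Best is S, Q, F, and B with total user value 38.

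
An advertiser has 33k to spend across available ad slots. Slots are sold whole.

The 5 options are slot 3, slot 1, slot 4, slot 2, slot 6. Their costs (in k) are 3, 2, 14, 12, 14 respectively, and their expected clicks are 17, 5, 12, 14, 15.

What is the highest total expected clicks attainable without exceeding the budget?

Allowing fractional choices, the relaxed optimum would be about 52.7, but ad slots are indivisible.
slot 3 + slot 1 + slot 2 + slot 6: cost 3 + 2 + 12 + 14 = 31 ≤ 33, expected clicks 17 + 5 + 14 + 15 = 51.
slot 3 + slot 1 + slot 4 + slot 2: cost 3 + 2 + 14 + 12 = 31 ≤ 33, expected clicks 17 + 5 + 12 + 14 = 48.
slot 3 + slot 1 + slot 4 + slot 6: cost 3 + 2 + 14 + 14 = 33 ≤ 33, expected clicks 17 + 5 + 12 + 15 = 49.
Best is slot 3, slot 1, slot 2, and slot 6 with total expected clicks 51.

51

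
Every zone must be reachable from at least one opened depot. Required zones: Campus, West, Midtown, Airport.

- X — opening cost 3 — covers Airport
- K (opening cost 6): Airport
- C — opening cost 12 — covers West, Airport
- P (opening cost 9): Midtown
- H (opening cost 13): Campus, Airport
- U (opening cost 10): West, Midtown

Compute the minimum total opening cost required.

This is an integer covering problem.
The greedy cost-per-new-zone heuristic would pick X, U, and H for 26, but a cheaper cover exists.
Choose H and U: together they cover Campus, West, Midtown, Airport — every zone.
Total opening cost: 13 + 10 = 23.
No cover costs less than 23.

23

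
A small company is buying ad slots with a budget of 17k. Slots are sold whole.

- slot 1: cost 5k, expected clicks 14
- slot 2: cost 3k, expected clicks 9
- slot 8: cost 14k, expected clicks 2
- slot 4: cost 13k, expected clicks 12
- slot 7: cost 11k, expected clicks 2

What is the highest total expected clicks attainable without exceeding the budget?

Allowing fractional choices, the relaxed optimum would be about 31.3, but ad slots are indivisible.
slot 2 + slot 4: cost 3 + 13 = 16 ≤ 17, expected clicks 9 + 12 = 21.
slot 1 + slot 2: cost 5 + 3 = 8 ≤ 17, expected clicks 14 + 9 = 23.
Best is slot 1 and slot 2 with total expected clicks 23.

23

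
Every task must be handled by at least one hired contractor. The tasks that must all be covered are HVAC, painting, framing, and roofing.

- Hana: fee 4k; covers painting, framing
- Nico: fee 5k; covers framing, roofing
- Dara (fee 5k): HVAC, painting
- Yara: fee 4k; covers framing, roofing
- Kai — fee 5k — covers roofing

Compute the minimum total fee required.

The greedy cost-per-new-task heuristic would pick Hana, Yara, and Dara for 13, but a cheaper cover exists.
Choose Dara and Yara: together they cover HVAC, painting, framing, roofing — every task.
Total fee: 5 + 4 = 9.
No cover costs less than 9.

9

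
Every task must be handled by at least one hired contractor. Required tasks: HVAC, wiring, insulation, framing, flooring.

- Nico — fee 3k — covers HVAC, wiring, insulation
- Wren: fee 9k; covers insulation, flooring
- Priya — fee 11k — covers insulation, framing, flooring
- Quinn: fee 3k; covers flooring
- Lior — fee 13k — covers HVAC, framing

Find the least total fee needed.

Choose Nico and Priya: together they cover HVAC, wiring, insulation, framing, flooring — every task.
Total fee: 3 + 11 = 14.

14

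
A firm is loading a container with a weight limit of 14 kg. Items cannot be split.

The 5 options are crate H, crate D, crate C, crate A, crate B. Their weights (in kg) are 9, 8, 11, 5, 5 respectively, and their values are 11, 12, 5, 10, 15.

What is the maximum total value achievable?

27

Allowing fractional choices, the relaxed optimum would be about 31.0, but items are indivisible.
crate H + crate B: weight 9 + 5 = 14 ≤ 14, value 11 + 15 = 26.
crate D + crate B: weight 8 + 5 = 13 ≤ 14, value 12 + 15 = 27.
crate A + crate B: weight 5 + 5 = 10 ≤ 14, value 10 + 15 = 25.
Best is crate D and crate B with total value 27.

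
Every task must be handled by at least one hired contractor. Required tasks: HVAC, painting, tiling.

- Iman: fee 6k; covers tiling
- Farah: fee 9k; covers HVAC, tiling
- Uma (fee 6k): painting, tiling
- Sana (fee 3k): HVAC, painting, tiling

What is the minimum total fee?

Sana alone covers HVAC, painting, tiling — every task.
Total fee: 3.
No cover costs less than 3.

3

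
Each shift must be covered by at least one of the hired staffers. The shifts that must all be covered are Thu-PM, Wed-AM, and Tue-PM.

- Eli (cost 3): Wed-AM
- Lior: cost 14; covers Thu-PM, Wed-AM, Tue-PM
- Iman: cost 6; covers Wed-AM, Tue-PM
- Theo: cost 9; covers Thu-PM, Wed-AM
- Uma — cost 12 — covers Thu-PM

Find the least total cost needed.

14

The greedy cost-per-new-shift heuristic would pick Eli, Iman, and Theo for 18, but a cheaper cover exists.
Lior alone covers Thu-PM, Wed-AM, Tue-PM — every shift.
Total cost: 14.
No cover costs less than 14.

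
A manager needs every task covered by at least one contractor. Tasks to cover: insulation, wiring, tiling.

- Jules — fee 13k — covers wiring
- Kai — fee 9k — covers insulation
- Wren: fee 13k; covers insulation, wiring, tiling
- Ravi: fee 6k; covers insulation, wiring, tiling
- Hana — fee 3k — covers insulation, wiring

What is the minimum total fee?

The greedy cost-per-new-task heuristic would pick Hana and Ravi for 9, but a cheaper cover exists.
Ravi alone covers insulation, wiring, tiling — every task.
Total fee: 6.
No cover costs less than 6.

6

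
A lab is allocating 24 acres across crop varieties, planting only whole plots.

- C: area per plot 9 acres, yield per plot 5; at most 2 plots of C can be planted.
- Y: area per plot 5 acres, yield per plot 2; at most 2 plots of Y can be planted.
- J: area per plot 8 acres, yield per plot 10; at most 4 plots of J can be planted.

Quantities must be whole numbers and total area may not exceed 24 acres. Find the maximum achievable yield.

J has the best ratio (10/8); taking only J gives at most 3×10 = 30 (stopped by the area limit).
Optimal: 3×J: area 24 ≤ 24, yield 3·10 = 30.

30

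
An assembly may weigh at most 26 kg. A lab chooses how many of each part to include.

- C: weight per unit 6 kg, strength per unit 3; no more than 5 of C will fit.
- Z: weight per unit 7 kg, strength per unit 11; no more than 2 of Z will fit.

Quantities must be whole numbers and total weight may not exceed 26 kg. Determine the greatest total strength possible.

Z has the best ratio (11/7); taking only Z gives at most 2×11 = 22 (stopped by the supply cap of 2).
Mixing does better — 2×C and 2×Z: weight 26 ≤ 26, strength 2·3 + 2·11 = 28.

28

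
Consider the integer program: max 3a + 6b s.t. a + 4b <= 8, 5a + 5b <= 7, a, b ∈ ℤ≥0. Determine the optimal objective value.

6

(a,b)=(0,1) is feasible, giving 6.
(a,b)=(1,0) is feasible, giving 3.
(a,b)=(0,0) is feasible, giving 0.
The best lattice point is (0,1), giving 6.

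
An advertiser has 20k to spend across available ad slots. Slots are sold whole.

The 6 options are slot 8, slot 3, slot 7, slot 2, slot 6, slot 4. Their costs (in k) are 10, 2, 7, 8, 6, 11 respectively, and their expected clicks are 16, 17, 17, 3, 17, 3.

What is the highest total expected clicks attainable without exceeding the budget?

51

Take slot 3, slot 7, and slot 6: cost 2 + 7 + 6 = 15 ≤ 20, expected clicks 17 + 17 + 17 = 51.
No other feasible combination does better.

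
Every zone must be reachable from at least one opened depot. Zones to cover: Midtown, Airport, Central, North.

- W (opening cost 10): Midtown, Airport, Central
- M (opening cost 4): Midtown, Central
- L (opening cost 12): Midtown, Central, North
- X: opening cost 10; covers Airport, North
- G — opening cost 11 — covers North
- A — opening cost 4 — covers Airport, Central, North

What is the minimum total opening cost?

8

Choose M and A: together they cover Midtown, Airport, Central, North — every zone.
Total opening cost: 4 + 4 = 8.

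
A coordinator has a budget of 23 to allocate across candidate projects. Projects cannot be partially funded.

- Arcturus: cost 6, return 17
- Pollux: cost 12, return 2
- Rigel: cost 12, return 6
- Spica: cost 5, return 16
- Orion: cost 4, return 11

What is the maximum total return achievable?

Arcturus + Rigel + Spica: cost 6 + 12 + 5 = 23 ≤ 23, return 17 + 6 + 16 = 39.
Arcturus + Spica + Orion: cost 6 + 5 + 4 = 15 ≤ 23, return 17 + 16 + 11 = 44.
Best is Arcturus, Spica, and Orion with total return 44.

44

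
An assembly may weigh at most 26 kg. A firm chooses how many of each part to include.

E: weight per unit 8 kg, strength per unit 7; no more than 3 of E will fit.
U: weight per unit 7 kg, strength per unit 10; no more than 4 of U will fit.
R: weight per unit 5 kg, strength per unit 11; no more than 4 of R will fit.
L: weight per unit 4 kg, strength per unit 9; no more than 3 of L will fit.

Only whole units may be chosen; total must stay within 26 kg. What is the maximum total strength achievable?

53

This is a bounded integer knapsack.
1×U, 3×R, and 1×L: weight 26 ≤ 26, strength 1·10 + 3·11 + 1·9 = 52.
4×R and 1×L: weight 24 ≤ 26, strength 4·11 + 1·9 = 53.
Best is 53.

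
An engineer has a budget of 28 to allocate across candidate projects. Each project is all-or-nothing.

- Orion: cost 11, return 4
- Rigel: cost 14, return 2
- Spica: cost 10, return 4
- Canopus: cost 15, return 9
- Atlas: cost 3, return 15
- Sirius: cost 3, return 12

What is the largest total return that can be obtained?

36

Allowing fractional choices, the relaxed optimum would be about 38.8, but projects are indivisible.
Canopus + Atlas + Sirius: cost 15 + 3 + 3 = 21 ≤ 28, return 9 + 15 + 12 = 36.
Orion + Spica + Atlas + Sirius: cost 11 + 10 + 3 + 3 = 27 ≤ 28, return 4 + 4 + 15 + 12 = 35.
Spica + Atlas + Sirius: cost 10 + 3 + 3 = 16 ≤ 28, return 4 + 15 + 12 = 31.
Best is Canopus, Atlas, and Sirius with total return 36.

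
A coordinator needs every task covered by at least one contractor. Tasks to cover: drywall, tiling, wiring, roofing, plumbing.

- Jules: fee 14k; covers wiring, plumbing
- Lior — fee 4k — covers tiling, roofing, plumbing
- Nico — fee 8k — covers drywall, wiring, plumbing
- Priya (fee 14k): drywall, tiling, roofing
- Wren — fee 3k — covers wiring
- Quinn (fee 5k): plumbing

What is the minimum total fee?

The greedy cost-per-new-task heuristic would pick Lior, Wren, and Nico for 15, but a cheaper cover exists.
Choose Lior and Nico: together they cover drywall, tiling, wiring, roofing, plumbing — every task.
Total fee: 4 + 8 = 12.
No cover costs less than 12.

12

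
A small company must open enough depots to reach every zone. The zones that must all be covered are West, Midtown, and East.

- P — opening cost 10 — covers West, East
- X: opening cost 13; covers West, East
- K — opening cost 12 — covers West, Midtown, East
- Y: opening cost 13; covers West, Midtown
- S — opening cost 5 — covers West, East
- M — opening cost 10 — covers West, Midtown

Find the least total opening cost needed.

12

The greedy cost-per-new-zone heuristic would pick S and M for 15, but a cheaper cover exists.
K alone covers West, Midtown, East — every zone.
Total opening cost: 12.
No cover costs less than 12.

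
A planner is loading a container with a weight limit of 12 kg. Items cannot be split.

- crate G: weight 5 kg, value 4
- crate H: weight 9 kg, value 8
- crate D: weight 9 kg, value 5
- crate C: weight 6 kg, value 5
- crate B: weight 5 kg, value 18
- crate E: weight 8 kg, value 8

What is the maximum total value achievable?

23

Take crate C and crate B: weight 6 + 5 = 11 ≤ 12, value 5 + 18 = 23.
No other feasible combination does better.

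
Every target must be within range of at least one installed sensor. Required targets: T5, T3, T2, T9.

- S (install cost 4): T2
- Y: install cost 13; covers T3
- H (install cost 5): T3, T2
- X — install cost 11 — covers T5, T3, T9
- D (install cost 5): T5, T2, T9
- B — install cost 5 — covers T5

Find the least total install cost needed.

Choose H and D: together they cover T5, T3, T2, T9 — every target.
Total install cost: 5 + 5 = 10.
No cover costs less than 10.

10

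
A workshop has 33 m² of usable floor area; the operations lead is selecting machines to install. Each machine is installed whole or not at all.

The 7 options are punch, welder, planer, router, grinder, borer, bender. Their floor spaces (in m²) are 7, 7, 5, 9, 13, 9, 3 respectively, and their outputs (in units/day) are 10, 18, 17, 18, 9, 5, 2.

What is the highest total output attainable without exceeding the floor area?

65

punch + welder + planer + router + bender: floor space 7 + 7 + 5 + 9 + 3 = 31 ≤ 33, output 10 + 18 + 17 + 18 + 2 = 65.
welder + planer + router + borer + bender: floor space 7 + 5 + 9 + 9 + 3 = 33 ≤ 33, output 18 + 17 + 18 + 5 + 2 = 60.
punch + welder + planer + router: floor space 7 + 7 + 5 + 9 = 28 ≤ 33, output 10 + 18 + 17 + 18 = 63.
Best is punch, welder, planer, router, and bender with total output 65.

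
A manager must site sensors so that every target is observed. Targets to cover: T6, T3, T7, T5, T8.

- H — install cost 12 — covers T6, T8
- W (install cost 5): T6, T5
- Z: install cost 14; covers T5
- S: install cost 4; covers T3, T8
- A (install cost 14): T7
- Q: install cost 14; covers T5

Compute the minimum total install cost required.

Choose W, S, and A: together they cover T6, T3, T7, T5, T8 — every target.
Total install cost: 5 + 4 + 14 = 23.
No cover costs less than 23.

23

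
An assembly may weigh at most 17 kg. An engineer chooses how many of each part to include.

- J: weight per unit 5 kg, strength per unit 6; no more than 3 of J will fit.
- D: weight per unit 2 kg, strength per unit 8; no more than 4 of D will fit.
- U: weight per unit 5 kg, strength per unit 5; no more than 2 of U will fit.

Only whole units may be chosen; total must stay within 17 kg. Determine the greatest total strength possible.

38

D has the best ratio (8/2); taking only D gives at most 4×8 = 32 (stopped by the supply cap of 4).
Mixing does better — 1×J and 4×D: weight 13 ≤ 17, strength 1·6 + 4·8 = 38.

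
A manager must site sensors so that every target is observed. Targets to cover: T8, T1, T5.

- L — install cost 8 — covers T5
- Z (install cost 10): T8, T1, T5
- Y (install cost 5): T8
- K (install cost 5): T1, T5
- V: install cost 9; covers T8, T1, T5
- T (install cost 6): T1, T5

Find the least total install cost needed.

9

This is a weighted set-cover instance.
The greedy cost-per-new-target heuristic would pick K and Y for 10, but a cheaper cover exists.
V alone covers T8, T1, T5 — every target.
Total install cost: 9.
No cover costs less than 9.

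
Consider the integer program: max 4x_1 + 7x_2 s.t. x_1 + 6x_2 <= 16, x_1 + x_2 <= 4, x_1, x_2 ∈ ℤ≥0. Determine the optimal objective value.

22

The continuous relaxation peaks at (1.6, 2.4) with value 23.20; rounding to a feasible lattice point costs some objective.
(x_1,x_2)=(2,2): 1·2+6·2=14≤16, 1·2+1·2=4≤4, objective 22.
(x_1,x_2)=(3,1): 1·3+6·1=9≤16, 1·3+1·1=4≤4, objective 19.
(x_1,x_2)=(1,2): 1·1+6·2=13≤16, 1·1+1·2=3≤4, objective 18.
(x_1,x_2)=(2,1): 1·2+6·1=8≤16, 1·2+1·1=3≤4, objective 15.
No feasible integer point exceeds 22.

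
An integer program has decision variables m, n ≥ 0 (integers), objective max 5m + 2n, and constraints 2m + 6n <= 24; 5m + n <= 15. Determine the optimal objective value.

16

(m,n)=(2,3) is feasible, giving 16.
(m,n)=(2,2) is feasible, giving 14.
(m,n)=(1,3) is feasible, giving 11.
The best lattice point is (2,3), giving 16.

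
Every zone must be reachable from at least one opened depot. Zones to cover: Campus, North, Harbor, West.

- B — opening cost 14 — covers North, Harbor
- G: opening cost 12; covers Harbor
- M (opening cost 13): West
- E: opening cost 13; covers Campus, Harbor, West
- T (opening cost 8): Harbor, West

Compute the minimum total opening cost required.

The greedy cost-per-new-zone heuristic would pick T, E, and B for 35, but a cheaper cover exists.
Choose B and E: together they cover Campus, North, Harbor, West — every zone.
Total opening cost: 14 + 13 = 27.
No cover costs less than 27.

27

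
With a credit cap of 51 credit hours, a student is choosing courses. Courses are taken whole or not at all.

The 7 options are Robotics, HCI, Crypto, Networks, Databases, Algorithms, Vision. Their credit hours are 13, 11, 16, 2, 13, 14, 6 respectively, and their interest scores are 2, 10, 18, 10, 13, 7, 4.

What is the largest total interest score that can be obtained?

55

Crypto + Networks + Databases + Algorithms + Vision: credit hours 16 + 2 + 13 + 14 + 6 = 51 ≤ 51, interest score 18 + 10 + 13 + 7 + 4 = 52.
HCI + Crypto + Networks + Databases + Vision: credit hours 11 + 16 + 2 + 13 + 6 = 48 ≤ 51, interest score 10 + 18 + 10 + 13 + 4 = 55.
HCI + Crypto + Networks + Databases: credit hours 11 + 16 + 2 + 13 = 42 ≤ 51, interest score 10 + 18 + 10 + 13 = 51.
Best is HCI, Crypto, Networks, Databases, and Vision with total interest score 55.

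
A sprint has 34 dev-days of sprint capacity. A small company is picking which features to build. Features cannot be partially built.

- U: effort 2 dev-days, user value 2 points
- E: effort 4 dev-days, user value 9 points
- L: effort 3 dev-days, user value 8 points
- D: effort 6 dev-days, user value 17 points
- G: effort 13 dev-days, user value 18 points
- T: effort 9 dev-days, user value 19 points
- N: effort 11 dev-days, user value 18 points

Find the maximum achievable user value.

71

Allowing fractional choices, the relaxed optimum would be about 72.4, but features are indivisible.
U + E + D + T + N: effort 2 + 4 + 6 + 9 + 11 = 32 ≤ 34, user value 2 + 9 + 17 + 19 + 18 = 65.
E + L + D + T + N: effort 4 + 3 + 6 + 9 + 11 = 33 ≤ 34, user value 9 + 8 + 17 + 19 + 18 = 71.
U + E + D + G + T: effort 2 + 4 + 6 + 13 + 9 = 34 ≤ 34, user value 2 + 9 + 17 + 18 + 19 = 65.
Best is E, L, D, T, and N with total user value 71.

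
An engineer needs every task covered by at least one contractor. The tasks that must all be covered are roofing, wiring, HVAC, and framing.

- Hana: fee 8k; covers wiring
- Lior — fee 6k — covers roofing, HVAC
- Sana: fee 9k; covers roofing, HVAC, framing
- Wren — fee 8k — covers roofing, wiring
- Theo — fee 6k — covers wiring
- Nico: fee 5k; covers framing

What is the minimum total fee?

The greedy cost-per-new-task heuristic would pick Lior, Nico, and Theo for 17, but a cheaper cover exists.
Choose Sana and Theo: together they cover roofing, wiring, HVAC, framing — every task.
Total fee: 9 + 6 = 15.
No cover costs less than 15.

15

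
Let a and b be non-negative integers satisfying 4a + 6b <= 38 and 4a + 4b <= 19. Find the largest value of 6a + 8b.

32

The continuous relaxation peaks at (0, 4.75) with value 38.00; rounding to a feasible lattice point costs some objective.
(a,b)=(0,4): 4·0+6·4=24≤38, 4·0+4·4=16≤19, objective 32.
(a,b)=(1,3): 4·1+6·3=22≤38, 4·1+4·3=16≤19, objective 30.
(a,b)=(0,3): 4·0+6·3=18≤38, 4·0+4·3=12≤19, objective 24.
The best lattice point is (0,4), giving 32.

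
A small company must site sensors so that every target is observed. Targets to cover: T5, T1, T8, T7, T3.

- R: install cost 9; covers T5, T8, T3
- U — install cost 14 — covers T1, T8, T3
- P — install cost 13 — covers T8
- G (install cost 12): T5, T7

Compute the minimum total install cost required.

This is a weighted set-cover instance.
Choose U and G: together they cover T5, T1, T8, T7, T3 — every target.
Total install cost: 14 + 12 = 26.

26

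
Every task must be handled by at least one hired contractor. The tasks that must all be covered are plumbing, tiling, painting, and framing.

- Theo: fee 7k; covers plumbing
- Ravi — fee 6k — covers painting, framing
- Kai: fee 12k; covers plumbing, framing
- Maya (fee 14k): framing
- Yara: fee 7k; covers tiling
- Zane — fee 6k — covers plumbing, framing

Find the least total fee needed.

Choose Ravi, Yara, and Zane: together they cover plumbing, tiling, painting, framing — every task.
Total fee: 6 + 7 + 6 = 19.
No cover costs less than 19.

19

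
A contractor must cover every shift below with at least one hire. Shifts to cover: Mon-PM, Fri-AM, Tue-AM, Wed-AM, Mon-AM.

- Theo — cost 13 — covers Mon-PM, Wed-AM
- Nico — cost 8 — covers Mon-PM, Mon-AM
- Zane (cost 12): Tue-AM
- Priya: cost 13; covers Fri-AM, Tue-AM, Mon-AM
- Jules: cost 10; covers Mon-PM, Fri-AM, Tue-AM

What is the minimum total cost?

This is an integer covering problem.
Choose Theo and Priya: together they cover Mon-PM, Fri-AM, Tue-AM, Wed-AM, Mon-AM — every shift.
Total cost: 13 + 13 = 26.

26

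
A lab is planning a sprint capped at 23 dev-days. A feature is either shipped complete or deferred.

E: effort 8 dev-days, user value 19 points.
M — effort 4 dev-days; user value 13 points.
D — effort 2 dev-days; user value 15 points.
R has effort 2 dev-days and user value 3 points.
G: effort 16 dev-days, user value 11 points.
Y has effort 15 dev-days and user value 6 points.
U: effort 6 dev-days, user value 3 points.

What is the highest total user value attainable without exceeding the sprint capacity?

E + M + D + R: effort 8 + 4 + 2 + 2 = 16 ≤ 23, user value 19 + 13 + 15 + 3 = 50.
E + M + D + U: effort 8 + 4 + 2 + 6 = 20 ≤ 23, user value 19 + 13 + 15 + 3 = 50.
E + M + D + R + U: effort 8 + 4 + 2 + 2 + 6 = 22 ≤ 23, user value 19 + 13 + 15 + 3 + 3 = 53.
Best is E, M, D, R, and U with total user value 53.

53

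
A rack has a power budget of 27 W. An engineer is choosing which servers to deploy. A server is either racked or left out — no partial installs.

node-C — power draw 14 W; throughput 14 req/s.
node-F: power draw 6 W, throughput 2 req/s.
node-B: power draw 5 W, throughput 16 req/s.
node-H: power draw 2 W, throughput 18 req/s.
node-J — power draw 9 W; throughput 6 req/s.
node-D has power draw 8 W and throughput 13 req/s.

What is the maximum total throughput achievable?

Allowing fractional choices, the relaxed optimum would be about 59.0, but servers are indivisible.
node-C + node-F + node-B + node-H: power draw 14 + 6 + 5 + 2 = 27 ≤ 27, throughput 14 + 2 + 16 + 18 = 50.
node-B + node-H + node-J + node-D: power draw 5 + 2 + 9 + 8 = 24 ≤ 27, throughput 16 + 18 + 6 + 13 = 53.
node-F + node-B + node-H + node-D: power draw 6 + 5 + 2 + 8 = 21 ≤ 27, throughput 2 + 16 + 18 + 13 = 49.
Best is node-B, node-H, node-J, and node-D with total throughput 53.

53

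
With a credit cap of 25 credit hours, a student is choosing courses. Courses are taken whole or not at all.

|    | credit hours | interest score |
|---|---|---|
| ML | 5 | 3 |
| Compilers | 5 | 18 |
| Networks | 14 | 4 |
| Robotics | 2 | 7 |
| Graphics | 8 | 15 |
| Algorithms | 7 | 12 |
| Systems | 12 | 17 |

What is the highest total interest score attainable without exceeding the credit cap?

52

Allowing fractional choices, the relaxed optimum would be about 56.2, but courses are indivisible.
Compilers + Robotics + Graphics + Algorithms: credit hours 5 + 2 + 8 + 7 = 22 ≤ 25, interest score 18 + 7 + 15 + 12 = 52.
ML + Compilers + Graphics + Algorithms: credit hours 5 + 5 + 8 + 7 = 25 ≤ 25, interest score 3 + 18 + 15 + 12 = 48.
Compilers + Graphics + Systems: credit hours 5 + 8 + 12 = 25 ≤ 25, interest score 18 + 15 + 17 = 50.
Best is Compilers, Robotics, Graphics, and Algorithms with total interest score 52.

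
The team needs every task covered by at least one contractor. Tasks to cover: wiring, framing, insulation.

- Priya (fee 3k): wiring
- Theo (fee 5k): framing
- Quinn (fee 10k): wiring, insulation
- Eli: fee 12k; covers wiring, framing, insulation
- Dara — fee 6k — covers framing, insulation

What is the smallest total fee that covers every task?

9

Choose Priya and Dara: together they cover wiring, framing, insulation — every task.
Total fee: 3 + 6 = 9.
No cover costs less than 9.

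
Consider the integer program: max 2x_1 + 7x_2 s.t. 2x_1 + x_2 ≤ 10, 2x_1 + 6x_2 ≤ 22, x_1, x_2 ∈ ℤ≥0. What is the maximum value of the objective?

(x_1,x_2)=(2,3): 2·2+1·3=7≤10, 2·2+6·3=22≤22, objective 25.
(x_1,x_2)=(1,3): 2·1+1·3=5≤10, 2·1+6·3=20≤22, objective 23.
(x_1,x_2)=(0,3): 2·0+1·3=3≤10, 2·0+6·3=18≤22, objective 21.
No feasible integer point exceeds 25.

25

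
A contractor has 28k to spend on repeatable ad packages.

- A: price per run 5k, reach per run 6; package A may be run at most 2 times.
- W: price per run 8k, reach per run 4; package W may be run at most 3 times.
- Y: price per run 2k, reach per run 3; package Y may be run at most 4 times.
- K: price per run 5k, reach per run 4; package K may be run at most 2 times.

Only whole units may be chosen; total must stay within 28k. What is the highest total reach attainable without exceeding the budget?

2×A, 3×Y, and 2×K: price 26 ≤ 28, reach 2·6 + 3·3 + 2·4 = 29.
2×A, 4×Y, and 2×K: price 28 ≤ 28, reach 2·6 + 4·3 + 2·4 = 32.
Best is 32.

32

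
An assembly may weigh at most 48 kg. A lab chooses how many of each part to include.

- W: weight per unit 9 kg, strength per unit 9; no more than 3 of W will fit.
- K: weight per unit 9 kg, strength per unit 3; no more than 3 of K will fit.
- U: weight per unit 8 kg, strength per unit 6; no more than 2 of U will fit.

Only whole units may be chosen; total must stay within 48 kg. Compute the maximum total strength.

W has the best ratio (9/9); taking only W gives at most 3×9 = 27 (stopped by the supply cap of 3).
Mixing does better — 3×W and 2×U: weight 43 ≤ 48, strength 3·9 + 2·6 = 39.

39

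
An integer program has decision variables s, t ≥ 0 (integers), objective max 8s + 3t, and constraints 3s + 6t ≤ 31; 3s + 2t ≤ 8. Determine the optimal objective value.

The continuous relaxation peaks at (2.67, 0) with value 21.33; rounding to a feasible lattice point costs some objective.
(s,t)=(2,1) is feasible, giving 19.
(s,t)=(2,0) is feasible, giving 16.
(s,t)=(1,2) is feasible, giving 14.
(s,t)=(1,1) is feasible, giving 11.
Maximum is 19 at (s,t)=(2,1).

19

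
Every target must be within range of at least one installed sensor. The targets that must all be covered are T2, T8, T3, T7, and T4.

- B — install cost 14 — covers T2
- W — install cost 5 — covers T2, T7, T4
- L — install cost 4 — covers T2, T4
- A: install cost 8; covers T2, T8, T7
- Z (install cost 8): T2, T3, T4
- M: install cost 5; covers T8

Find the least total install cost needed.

16

The greedy cost-per-new-target heuristic would pick W, M, and Z for 18, but a cheaper cover exists.
Choose A and Z: together they cover T2, T8, T3, T7, T4 — every target.
Total install cost: 8 + 8 = 16.
No cover costs less than 16.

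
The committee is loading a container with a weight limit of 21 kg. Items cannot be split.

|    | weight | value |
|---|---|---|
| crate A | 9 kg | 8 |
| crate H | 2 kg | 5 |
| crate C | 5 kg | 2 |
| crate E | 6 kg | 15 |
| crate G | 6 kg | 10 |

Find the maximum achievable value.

Take crate A, crate E, and crate G: weight 9 + 6 + 6 = 21 ≤ 21, value 8 + 15 + 10 = 33.
No other feasible combination does better.

33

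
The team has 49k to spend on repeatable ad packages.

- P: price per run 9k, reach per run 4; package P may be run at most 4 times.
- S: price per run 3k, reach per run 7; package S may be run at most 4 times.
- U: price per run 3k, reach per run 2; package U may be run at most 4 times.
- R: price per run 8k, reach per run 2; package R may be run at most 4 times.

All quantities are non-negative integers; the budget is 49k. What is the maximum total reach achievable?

S has the best ratio (7/3); taking only S gives at most 4×7 = 28 (stopped by the supply cap of 4).
Mixing does better — 3×P, 4×S, and 3×U: price 48 ≤ 49, reach 3·4 + 4·7 + 3·2 = 46.

46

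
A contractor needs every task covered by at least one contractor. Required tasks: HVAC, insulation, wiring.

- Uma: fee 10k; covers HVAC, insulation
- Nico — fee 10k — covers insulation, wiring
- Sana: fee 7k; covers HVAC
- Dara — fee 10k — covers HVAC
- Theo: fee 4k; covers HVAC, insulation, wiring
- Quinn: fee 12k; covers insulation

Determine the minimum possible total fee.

4

Theo alone covers HVAC, insulation, wiring — every task.
Total fee: 4.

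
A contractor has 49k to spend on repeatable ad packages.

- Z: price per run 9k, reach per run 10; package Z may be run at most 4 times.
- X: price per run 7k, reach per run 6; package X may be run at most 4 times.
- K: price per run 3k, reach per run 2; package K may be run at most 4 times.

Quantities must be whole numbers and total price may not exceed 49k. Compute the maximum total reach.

50

4×Z, 1×X, and 2×K: price 49 ≤ 49, reach 4·10 + 1·6 + 2·2 = 50.
3×Z and 3×X: price 48 ≤ 49, reach 3·10 + 3·6 = 48.
Best is 50.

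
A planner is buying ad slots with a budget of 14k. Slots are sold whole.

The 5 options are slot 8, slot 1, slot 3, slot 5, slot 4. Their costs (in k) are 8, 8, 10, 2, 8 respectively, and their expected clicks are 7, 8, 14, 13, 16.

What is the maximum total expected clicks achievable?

Allowing fractional choices, the relaxed optimum would be about 34.6, but ad slots are indivisible.
slot 5 + slot 4: cost 2 + 8 = 10 ≤ 14, expected clicks 13 + 16 = 29.
slot 3 + slot 5: cost 10 + 2 = 12 ≤ 14, expected clicks 14 + 13 = 27.
slot 1 + slot 5: cost 8 + 2 = 10 ≤ 14, expected clicks 8 + 13 = 21.
Best is slot 5 and slot 4 with total expected clicks 29.

29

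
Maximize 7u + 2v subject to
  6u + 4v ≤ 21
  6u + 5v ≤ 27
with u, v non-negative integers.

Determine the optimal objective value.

Relaxing integrality, the LP optimum is 24.50 at (u,v) = (3.5, 0), which is not an integer point.
(u,v)=(3,0) is feasible, giving 21.
(u,v)=(2,1) is feasible, giving 16.
No feasible integer point exceeds 21.

21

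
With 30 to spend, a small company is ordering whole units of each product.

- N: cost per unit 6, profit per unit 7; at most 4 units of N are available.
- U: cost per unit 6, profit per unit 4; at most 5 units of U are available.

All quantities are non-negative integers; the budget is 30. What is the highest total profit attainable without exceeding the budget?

Take 4×N and 1×U: cost 30 ≤ 30, profit 4·7 + 1·4 = 32.
N has the best ratio (7/6) and is taken to its limit of 4; remaining capacity is filled optimally with the others.

32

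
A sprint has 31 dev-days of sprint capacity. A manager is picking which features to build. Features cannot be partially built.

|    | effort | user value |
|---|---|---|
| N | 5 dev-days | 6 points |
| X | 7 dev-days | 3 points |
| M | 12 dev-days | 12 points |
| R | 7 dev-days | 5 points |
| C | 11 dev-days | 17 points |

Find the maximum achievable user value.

35

This is an integer program with binary decision variables.
Take N, M, and C: effort 5 + 12 + 11 = 28 ≤ 31, user value 6 + 12 + 17 = 35.
No other feasible combination does better.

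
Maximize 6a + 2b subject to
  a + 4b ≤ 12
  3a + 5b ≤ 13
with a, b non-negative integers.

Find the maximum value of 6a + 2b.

24

(a,b)=(4,0): 1·4+4·0=4≤12, 3·4+5·0=12≤13, objective 24.
(a,b)=(3,0): 1·3+4·0=3≤12, 3·3+5·0=9≤13, objective 18.
No feasible integer point exceeds 24.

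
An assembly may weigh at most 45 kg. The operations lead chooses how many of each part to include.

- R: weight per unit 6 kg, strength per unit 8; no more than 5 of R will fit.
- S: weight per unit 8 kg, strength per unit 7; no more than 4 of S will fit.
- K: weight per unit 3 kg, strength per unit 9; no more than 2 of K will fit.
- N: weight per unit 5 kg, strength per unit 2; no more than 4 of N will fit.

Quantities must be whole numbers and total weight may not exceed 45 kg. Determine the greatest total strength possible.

65

K has the best ratio (9/3); taking only K gives at most 2×9 = 18 (stopped by the supply cap of 2).
Mixing does better — 5×R, 1×S, and 2×K: weight 44 ≤ 45, strength 5·8 + 1·7 + 2·9 = 65.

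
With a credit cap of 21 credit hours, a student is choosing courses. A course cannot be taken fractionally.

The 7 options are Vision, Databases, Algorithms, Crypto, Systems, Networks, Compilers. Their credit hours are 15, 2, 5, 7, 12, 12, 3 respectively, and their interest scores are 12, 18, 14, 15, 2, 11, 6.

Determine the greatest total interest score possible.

53

This is an integer program with binary decision variables.
Take Databases, Algorithms, Crypto, and Compilers: credit hours 2 + 5 + 7 + 3 = 17 ≤ 21, interest score 18 + 14 + 15 + 6 = 53.
No other feasible combination does better.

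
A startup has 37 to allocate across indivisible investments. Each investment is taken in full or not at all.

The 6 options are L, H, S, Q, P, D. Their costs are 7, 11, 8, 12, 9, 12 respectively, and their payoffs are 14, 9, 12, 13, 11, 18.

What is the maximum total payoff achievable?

55

L + S + Q + P: cost 7 + 8 + 12 + 9 = 36 ≤ 37, payoff 14 + 12 + 13 + 11 = 50.
L + S + P + D: cost 7 + 8 + 9 + 12 = 36 ≤ 37, payoff 14 + 12 + 11 + 18 = 55.
Best is L, S, P, and D with total payoff 55.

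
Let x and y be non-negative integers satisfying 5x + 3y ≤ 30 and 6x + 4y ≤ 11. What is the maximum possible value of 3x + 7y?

14

(x,y)=(0,2) is feasible, giving 14.
(x,y)=(1,1) is feasible, giving 10.
(x,y)=(0,1) is feasible, giving 7.
No feasible integer point exceeds 14.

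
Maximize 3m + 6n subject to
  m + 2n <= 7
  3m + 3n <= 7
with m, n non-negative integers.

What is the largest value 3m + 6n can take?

12

Relaxing integrality, the LP optimum is 14.00 at (m,n) = (0, 2.33), which is not an integer point.
(m,n)=(0,2): 1·0+2·2=4≤7, 3·0+3·2=6≤7, objective 12.
(m,n)=(1,1): 1·1+2·1=3≤7, 3·1+3·1=6≤7, objective 9.
(m,n)=(0,1): 1·0+2·1=2≤7, 3·0+3·1=3≤7, objective 6.
Maximum is 12 at (m,n)=(0,2).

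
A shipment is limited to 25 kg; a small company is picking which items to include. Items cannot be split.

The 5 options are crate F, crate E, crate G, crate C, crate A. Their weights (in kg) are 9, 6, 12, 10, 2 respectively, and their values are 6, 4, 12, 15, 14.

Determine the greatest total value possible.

Take crate G, crate C, and crate A: weight 12 + 10 + 2 = 24 ≤ 25, value 12 + 15 + 14 = 41.
No other feasible combination does better.

41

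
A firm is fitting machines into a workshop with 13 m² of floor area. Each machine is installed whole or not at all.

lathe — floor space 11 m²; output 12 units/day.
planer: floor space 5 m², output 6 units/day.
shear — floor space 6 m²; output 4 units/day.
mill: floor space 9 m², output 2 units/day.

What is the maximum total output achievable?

12

Treat it as a binary knapsack problem.
Take lathe: floor space 11 ≤ 13, output 12.
No other feasible combination does better.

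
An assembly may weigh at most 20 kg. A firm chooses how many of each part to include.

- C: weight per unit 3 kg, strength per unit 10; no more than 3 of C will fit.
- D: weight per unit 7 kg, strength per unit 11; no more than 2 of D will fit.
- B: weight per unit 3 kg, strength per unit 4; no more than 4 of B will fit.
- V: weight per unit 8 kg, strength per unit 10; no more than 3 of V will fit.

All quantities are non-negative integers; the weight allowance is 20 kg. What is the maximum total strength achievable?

Take 3×C, 1×D, and 1×B: weight 19 ≤ 20, strength 3·10 + 1·11 + 1·4 = 45.
C has the best ratio (10/3) and is taken to its limit of 3; remaining capacity is filled optimally with the others.

45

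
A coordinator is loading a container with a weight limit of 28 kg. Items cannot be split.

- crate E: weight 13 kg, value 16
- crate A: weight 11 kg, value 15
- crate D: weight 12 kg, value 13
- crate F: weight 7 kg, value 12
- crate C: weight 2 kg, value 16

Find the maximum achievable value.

Take crate E, crate A, and crate C: weight 13 + 11 + 2 = 26 ≤ 28, value 16 + 15 + 16 = 47.
No other feasible combination does better.

47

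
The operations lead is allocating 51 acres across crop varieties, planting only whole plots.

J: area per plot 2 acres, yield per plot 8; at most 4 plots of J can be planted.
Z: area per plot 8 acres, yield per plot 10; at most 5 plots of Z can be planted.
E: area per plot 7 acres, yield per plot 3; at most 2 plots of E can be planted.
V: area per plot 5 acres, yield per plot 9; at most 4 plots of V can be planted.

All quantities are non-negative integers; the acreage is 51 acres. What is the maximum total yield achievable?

91

This is a bounded integer knapsack.
J has the best ratio (8/2); taking only J gives at most 4×8 = 32 (stopped by the supply cap of 4).
Mixing does better — 4×J, 2×Z, 1×E, and 4×V: area 51 ≤ 51, yield 4·8 + 2·10 + 1·3 + 4·9 = 91.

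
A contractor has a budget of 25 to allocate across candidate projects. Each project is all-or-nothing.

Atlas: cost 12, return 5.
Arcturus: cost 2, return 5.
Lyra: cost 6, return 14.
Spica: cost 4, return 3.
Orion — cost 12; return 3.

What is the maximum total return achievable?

Take Atlas, Arcturus, Lyra, and Spica: cost 12 + 2 + 6 + 4 = 24 ≤ 25, return 5 + 5 + 14 + 3 = 27.
No other feasible combination does better.

27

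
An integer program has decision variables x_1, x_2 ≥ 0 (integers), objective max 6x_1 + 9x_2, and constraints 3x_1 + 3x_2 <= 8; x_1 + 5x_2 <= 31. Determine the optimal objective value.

The continuous relaxation peaks at (0, 2.67) with value 24.00; rounding to a feasible lattice point costs some objective.
(x_1,x_2)=(0,2): 3·0+3·2=6≤8, 1·0+5·2=10≤31, objective 18.
(x_1,x_2)=(1,1): 3·1+3·1=6≤8, 1·1+5·1=6≤31, objective 15.
(x_1,x_2)=(0,1): 3·0+3·1=3≤8, 1·0+5·1=5≤31, objective 9.
The best lattice point is (0,2), giving 18.

18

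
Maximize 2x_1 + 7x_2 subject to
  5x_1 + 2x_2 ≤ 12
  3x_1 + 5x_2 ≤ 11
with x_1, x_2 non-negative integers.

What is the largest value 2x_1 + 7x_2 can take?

The continuous relaxation peaks at (0, 2.2) with value 15.40; rounding to a feasible lattice point costs some objective.
(x_1,x_2)=(0,2): 5·0+2·2=4≤12, 3·0+5·2=10≤11, objective 14.
(x_1,x_2)=(1,1): 5·1+2·1=7≤12, 3·1+5·1=8≤11, objective 9.
(x_1,x_2)=(0,1): 5·0+2·1=2≤12, 3·0+5·1=5≤11, objective 7.
The best lattice point is (0,2), giving 14.

14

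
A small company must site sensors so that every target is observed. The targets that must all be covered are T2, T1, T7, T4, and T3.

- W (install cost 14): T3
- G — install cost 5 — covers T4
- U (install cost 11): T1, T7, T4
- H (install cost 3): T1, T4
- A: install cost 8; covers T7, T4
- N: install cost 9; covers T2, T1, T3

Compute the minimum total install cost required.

This is a weighted set-cover instance.
The greedy cost-per-new-target heuristic would pick H, N, and A for 20, but a cheaper cover exists.
Choose A and N: together they cover T2, T1, T7, T4, T3 — every target.
Total install cost: 8 + 9 = 17.
No cover costs less than 17.

17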